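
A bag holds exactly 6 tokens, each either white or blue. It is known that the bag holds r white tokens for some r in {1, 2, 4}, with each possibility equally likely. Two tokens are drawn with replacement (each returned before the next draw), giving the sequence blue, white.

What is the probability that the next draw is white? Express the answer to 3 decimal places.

Compute the likelihood of the observed sequence for each case: P(data | r = 1) = (5/6)(1/6) = 5/36; P(data | r = 2) = (4/6)(2/6) = 2/9; P(data | r = 4) = (2/6)(4/6) = 2/9.
The prior-weighted likelihoods are 1/3 · 5/36 = 5/108, 1/3 · 2/9 = 2/27, 1/3 · 2/9 = 2/27; with total 7/36.
Normalising, the posterior is P(r = 1 | data) = 5/21, P(r = 2 | data) = 8/21, P(r = 4 | data) = 8/21.
Averaging over the posterior, P(white next | data) = (1/6)(5/21) + (1/3)(8/21) + (2/3)(8/21) = 53/126.

0.421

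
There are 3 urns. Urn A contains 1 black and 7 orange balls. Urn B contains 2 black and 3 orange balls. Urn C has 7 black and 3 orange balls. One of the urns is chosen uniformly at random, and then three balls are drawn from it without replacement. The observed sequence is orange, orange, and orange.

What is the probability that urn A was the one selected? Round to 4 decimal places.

0.8523

Compute the likelihood of the observed sequence for each case: P(data | urn A) = (7/8)(6/7)(5/6) = 5/8; P(data | urn B) = (3/5)(2/4)(1/3) = 1/10; P(data | urn C) = (3/10)(2/9)(1/8) = 1/120.
Multiplying each by its prior: 1/3 · 5/8 = 5/24, 1/3 · 1/10 = 1/30, 1/3 · 1/120 = 1/360; summing to 11/45.
So P(urn A | data) = (5/24) / (11/45) = 75/88.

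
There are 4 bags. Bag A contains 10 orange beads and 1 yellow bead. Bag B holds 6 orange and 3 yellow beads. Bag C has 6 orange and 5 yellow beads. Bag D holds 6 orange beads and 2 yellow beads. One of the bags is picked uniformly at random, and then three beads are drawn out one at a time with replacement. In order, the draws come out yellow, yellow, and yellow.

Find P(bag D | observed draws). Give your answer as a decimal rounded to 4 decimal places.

The likelihood of the observed sequence under each hypothesis: P(data | bag A) = (1/11)(1/11)(1/11) = 0.00075131; P(data | bag B) = (3/9)(3/9)(3/9) = 0.037037; P(data | bag C) = (5/11)(5/11)(5/11) = 0.093914; P(data | bag D) = (2/8)(2/8)(2/8) = 0.015625.
Weighting by the prior gives 1/4 · 0.00075131 = 0.00018783, 1/4 · 0.037037 = 0.0092593, 1/4 · 0.093914 = 0.023479, 1/4 · 0.015625 = 0.0039062; summing to 0.036832.
By Bayes' rule, P(bag D | data) = (0.0039062) / (0.036832) = 0.10606.

0.1061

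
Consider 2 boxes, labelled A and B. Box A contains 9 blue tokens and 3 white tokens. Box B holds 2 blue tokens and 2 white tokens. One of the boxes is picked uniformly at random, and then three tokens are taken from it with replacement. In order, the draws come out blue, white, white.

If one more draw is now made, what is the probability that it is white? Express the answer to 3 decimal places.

0.432

The likelihood of the observed sequence under each hypothesis: P(data | box A) = (9/12)(3/12)(3/12) = 3/64; P(data | box B) = (2/4)(2/4)(2/4) = 1/8.
Multiplying each by its prior: 1/2 · 3/64 = 3/128, 1/2 · 1/8 = 1/16; summing to 11/128.
The posterior is then P(box A | data) = 3/11, P(box B | data) = 8/11.
So P(white next | data) = Σ P(white next | H) P(H | data) = (1/4)(3/11) + (1/2)(8/11) = 19/44.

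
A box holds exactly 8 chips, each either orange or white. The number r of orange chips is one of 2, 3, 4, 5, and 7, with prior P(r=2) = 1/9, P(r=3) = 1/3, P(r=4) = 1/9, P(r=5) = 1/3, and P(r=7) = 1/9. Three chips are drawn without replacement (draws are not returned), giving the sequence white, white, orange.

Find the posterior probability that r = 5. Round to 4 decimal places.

Under each hypothesis, the probability of the observed sequence is: P(data | r = 2) = (6/8)(5/7)(2/6) = 5/28; P(data | r = 3) = (5/8)(4/7)(3/6) = 5/28; P(data | r = 4) = (4/8)(3/7)(4/6) = 1/7; P(data | r = 5) = (3/8)(2/7)(5/6) = 5/56; P(data | r = 7) = (1/8)(0/7) = 0.
Weighting by the prior gives 1/9 · 5/28 = 5/252, 1/3 · 5/28 = 5/84, 1/9 · 1/7 = 1/63, 1/3 · 5/56 = 5/168, 1/9 · 0 = 0; these sum to 1/8.
By Bayes' rule, P(r = 5 | data) = (5/168) / (1/8) = 5/21.

0.2381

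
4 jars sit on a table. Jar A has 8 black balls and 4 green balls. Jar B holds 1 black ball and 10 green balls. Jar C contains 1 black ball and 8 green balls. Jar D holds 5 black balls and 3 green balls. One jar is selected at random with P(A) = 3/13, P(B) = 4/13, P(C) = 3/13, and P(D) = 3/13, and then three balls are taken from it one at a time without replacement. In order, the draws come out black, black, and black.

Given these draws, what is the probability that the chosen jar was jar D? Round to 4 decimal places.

The likelihood of the observed sequence under each hypothesis: P(data | jar A) = (8/12)(7/11)(6/10) = 0.25455; P(data | jar B) = (1/11)(0/10) = 0; P(data | jar C) = (1/9)(0/8) = 0; P(data | jar D) = (5/8)(4/7)(3/6) = 0.17857.
Multiplying each by its prior: 3/13 · 0.25455 = 0.058741, 4/13 · 0 = 0, 3/13 · 0 = 0, 3/13 · 0.17857 = 0.041209; summing to 0.09995.
Hence P(jar D | data) = (0.041209) / (0.09995) = 0.41229.

0.4123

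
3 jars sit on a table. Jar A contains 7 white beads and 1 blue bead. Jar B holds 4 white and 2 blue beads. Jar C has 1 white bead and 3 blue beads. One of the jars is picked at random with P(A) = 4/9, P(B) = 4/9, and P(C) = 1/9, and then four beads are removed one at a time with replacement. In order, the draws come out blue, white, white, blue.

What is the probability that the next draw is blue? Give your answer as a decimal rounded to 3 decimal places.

0.350

The likelihood of the observed sequence under each hypothesis: P(data | jar A) = (1/8)(7/8)(7/8)(1/8) = 0.011963; P(data | jar B) = (2/6)(4/6)(4/6)(2/6) = 0.049383; P(data | jar C) = (3/4)(1/4)(1/4)(3/4) = 0.035156.
Multiplying each by its prior: 4/9 · 0.011963 = 0.0053168, 4/9 · 0.049383 = 0.021948, 1/9 · 0.035156 = 0.0039062; summing to 0.031171.
The posterior is then P(jar A | data) = 0.17057, P(jar B | data) = 0.70411, P(jar C | data) = 0.12532.
The predictive probability is P(blue next | data) = (1/8)(0.17057) + (1/3)(0.70411) + (3/4)(0.12532) = 0.35001.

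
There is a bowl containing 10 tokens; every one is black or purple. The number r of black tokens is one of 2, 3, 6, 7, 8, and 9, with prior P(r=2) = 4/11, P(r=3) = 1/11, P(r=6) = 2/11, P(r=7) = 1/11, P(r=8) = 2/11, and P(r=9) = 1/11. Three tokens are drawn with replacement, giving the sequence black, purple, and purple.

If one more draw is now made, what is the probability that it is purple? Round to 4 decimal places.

0.6301

For each hypothesis, P(data | H) works out to: P(data | r = 2) = (2/10)(8/10)(8/10) = 0.128; P(data | r = 3) = (3/10)(7/10)(7/10) = 0.147; P(data | r = 6) = (6/10)(4/10)(4/10) = 0.096; P(data | r = 7) = (7/10)(3/10)(3/10) = 0.063; P(data | r = 8) = (8/10)(2/10)(2/10) = 0.032; P(data | r = 9) = (9/10)(1/10)(1/10) = 0.009.
The prior-weighted likelihoods are 4/11 · 0.128 = 0.046545, 1/11 · 0.147 = 0.013364, 2/11 · 0.096 = 0.017455, 1/11 · 0.063 = 0.0057273, 2/11 · 0.032 = 0.0058182, 1/11 · 0.009 = 0.00081818; summing to 0.089727.
The posterior is then P(r = 2 | data) = 0.51874, P(r = 3 | data) = 0.14894, P(r = 6 | data) = 0.19453, P(r = 7 | data) = 0.06383, P(r = 8 | data) = 0.064843, P(r = 9 | data) = 0.0091185.
The predictive probability is P(purple next | data) = (4/5)(0.51874) + (7/10)(0.14894) + (2/5)(0.19453) + (3/10)(0.06383) + (1/5)(0.064843) + (1/10)(0.0091185) = 0.63009.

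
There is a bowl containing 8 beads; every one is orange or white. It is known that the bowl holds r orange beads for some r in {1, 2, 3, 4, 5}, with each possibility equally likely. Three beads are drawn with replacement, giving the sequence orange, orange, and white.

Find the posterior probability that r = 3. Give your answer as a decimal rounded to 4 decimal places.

Under each hypothesis, the probability of the observed sequence is: P(data | r = 1) = (1/8)(1/8)(7/8) = 0.013672; P(data | r = 2) = (2/8)(2/8)(6/8) = 0.046875; P(data | r = 3) = (3/8)(3/8)(5/8) = 0.087891; P(data | r = 4) = (4/8)(4/8)(4/8) = 0.125; P(data | r = 5) = (5/8)(5/8)(3/8) = 0.14648.
Weighting by the prior gives 1/5 · 0.013672 = 0.0027344, 1/5 · 0.046875 = 0.009375, 1/5 · 0.087891 = 0.017578, 1/5 · 0.125 = 0.025, 1/5 · 0.14648 = 0.029297; with total 0.083984.
So P(r = 3 | data) = (0.017578) / (0.083984) = 0.2093.

0.2093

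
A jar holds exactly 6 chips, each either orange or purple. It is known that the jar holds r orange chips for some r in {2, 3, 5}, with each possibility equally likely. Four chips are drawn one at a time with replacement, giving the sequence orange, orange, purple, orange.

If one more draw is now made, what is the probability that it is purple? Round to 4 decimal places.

Compute the likelihood of the observed sequence for each case: P(data | r = 2) = (2/6)(2/6)(4/6)(2/6) = 0.024691; P(data | r = 3) = (3/6)(3/6)(3/6)(3/6) = 0.0625; P(data | r = 5) = (5/6)(5/6)(1/6)(5/6) = 0.096451.
The prior-weighted likelihoods are 1/3 · 0.024691 = 0.0082305, 1/3 · 0.0625 = 0.020833, 1/3 · 0.096451 = 0.03215; with total 0.061214.
Normalising, the posterior is P(r = 2 | data) = 0.13445, P(r = 3 | data) = 0.34034, P(r = 5 | data) = 0.52521.
So P(purple next | data) = Σ P(purple next | H) P(H | data) = (2/3)(0.13445) + (1/2)(0.34034) + (1/6)(0.52521) = 0.34734.

0.3473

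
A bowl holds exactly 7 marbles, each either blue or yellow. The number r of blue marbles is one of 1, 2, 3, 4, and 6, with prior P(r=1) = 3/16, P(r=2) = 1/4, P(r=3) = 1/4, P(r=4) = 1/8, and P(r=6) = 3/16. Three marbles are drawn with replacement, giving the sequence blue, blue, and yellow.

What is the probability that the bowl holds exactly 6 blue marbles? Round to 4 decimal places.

The likelihood of the observed sequence under each hypothesis: P(data | r = 1) = (1/7)(1/7)(6/7) = 0.017493; P(data | r = 2) = (2/7)(2/7)(5/7) = 0.058309; P(data | r = 3) = (3/7)(3/7)(4/7) = 0.10496; P(data | r = 4) = (4/7)(4/7)(3/7) = 0.13994; P(data | r = 6) = (6/7)(6/7)(1/7) = 0.10496.
Weighting by the prior gives 3/16 · 0.017493 = 0.0032799, 1/4 · 0.058309 = 0.014577, 1/4 · 0.10496 = 0.026239, 1/8 · 0.13994 = 0.017493, 3/16 · 0.10496 = 0.019679; with total 0.081268.
Hence P(r = 6 | data) = (0.019679) / (0.081268) = 0.24215.

0.2422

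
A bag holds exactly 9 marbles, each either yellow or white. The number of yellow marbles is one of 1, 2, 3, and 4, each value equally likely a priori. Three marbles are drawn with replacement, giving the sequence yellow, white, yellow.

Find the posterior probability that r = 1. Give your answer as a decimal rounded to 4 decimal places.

For each hypothesis, P(data | H) works out to: P(data | r = 1) = (1/9)(8/9)(1/9) = 0.010974; P(data | r = 2) = (2/9)(7/9)(2/9) = 0.038409; P(data | r = 3) = (3/9)(6/9)(3/9) = 0.074074; P(data | r = 4) = (4/9)(5/9)(4/9) = 0.10974.
Weighting by the prior gives 1/4 · 0.010974 = 0.0027435, 1/4 · 0.038409 = 0.0096022, 1/4 · 0.074074 = 0.018519, 1/4 · 0.10974 = 0.027435; with total 0.058299.
Therefore the posterior P(r = 1 | data) = (0.0027435) / (0.058299) = 0.047059.

0.0471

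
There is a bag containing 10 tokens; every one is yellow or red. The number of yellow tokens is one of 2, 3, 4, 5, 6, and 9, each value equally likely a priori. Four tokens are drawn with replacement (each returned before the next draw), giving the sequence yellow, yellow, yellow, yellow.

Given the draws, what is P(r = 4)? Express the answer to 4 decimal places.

Compute the likelihood of the observed sequence for each case: P(data | r = 2) = (2/10)(2/10)(2/10)(2/10) = 0.0016; P(data | r = 3) = (3/10)(3/10)(3/10)(3/10) = 0.0081; P(data | r = 4) = (4/10)(4/10)(4/10)(4/10) = 0.0256; P(data | r = 5) = (5/10)(5/10)(5/10)(5/10) = 0.0625; P(data | r = 6) = (6/10)(6/10)(6/10)(6/10) = 0.1296; P(data | r = 9) = (9/10)(9/10)(9/10)(9/10) = 0.6561.
Weighting by the prior gives 1/6 · 0.0016 = 0.00026667, 1/6 · 0.0081 = 0.00135, 1/6 · 0.0256 = 0.0042667, 1/6 · 0.0625 = 0.010417, 1/6 · 0.1296 = 0.0216, 1/6 · 0.6561 = 0.10935; with total 0.14725.
So P(r = 4 | data) = (0.0042667) / (0.14725) = 0.028976.

0.0290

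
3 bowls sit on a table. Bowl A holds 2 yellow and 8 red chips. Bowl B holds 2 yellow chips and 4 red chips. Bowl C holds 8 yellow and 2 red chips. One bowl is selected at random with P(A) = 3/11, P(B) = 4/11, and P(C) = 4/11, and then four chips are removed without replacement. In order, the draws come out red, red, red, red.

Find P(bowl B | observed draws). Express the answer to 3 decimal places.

Under each hypothesis, the probability of the observed sequence is: P(data | bowl A) = (8/10)(7/9)(6/8)(5/7) = 1/3; P(data | bowl B) = (4/6)(3/5)(2/4)(1/3) = 1/15; P(data | bowl C) = (2/10)(1/9)(0/8) = 0.
The prior-weighted likelihoods are 3/11 · 1/3 = 1/11, 4/11 · 1/15 = 4/165, 4/11 · 0 = 0; summing to 19/165.
By Bayes' rule, P(bowl B | data) = (4/165) / (19/165) = 4/19.

0.211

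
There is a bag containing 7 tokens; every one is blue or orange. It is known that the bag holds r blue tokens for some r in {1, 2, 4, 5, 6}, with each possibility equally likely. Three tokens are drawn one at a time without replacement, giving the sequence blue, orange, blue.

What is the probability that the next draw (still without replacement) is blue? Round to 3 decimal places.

The likelihood of the observed sequence under each hypothesis: P(data | r = 1) = (1/7)(6/6)(0/5) = 0; P(data | r = 2) = (2/7)(5/6)(1/5) = 1/21; P(data | r = 4) = (4/7)(3/6)(3/5) = 6/35; P(data | r = 5) = (5/7)(2/6)(4/5) = 4/21; P(data | r = 6) = (6/7)(1/6)(5/5) = 1/7.
The prior-weighted likelihoods are 1/5 · 0 = 0, 1/5 · 1/21 = 1/105, 1/5 · 6/35 = 6/175, 1/5 · 4/21 = 4/105, 1/5 · 1/7 = 1/35; these sum to 58/525.
Dividing through by the total gives posterior P(r = 1 | data) = 0, P(r = 2 | data) = 5/58, P(r = 4 | data) = 9/29, P(r = 5 | data) = 10/29, P(r = 6 | data) = 15/58.
Averaging over the posterior, P(blue next | data) = (0)(5/58) + (1/2)(9/29) + (3/4)(10/29) + (1)(15/58) = 39/58.

0.672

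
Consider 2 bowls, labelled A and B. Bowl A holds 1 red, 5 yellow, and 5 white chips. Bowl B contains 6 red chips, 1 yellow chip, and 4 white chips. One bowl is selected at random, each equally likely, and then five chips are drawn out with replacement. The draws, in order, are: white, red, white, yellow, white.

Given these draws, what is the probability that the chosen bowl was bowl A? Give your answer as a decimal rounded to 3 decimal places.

The likelihood of the observed sequence under each hypothesis: P(data | bowl A) = (5/11)(1/11)(5/11)(5/11)(5/11) = 0.0038808; P(data | bowl B) = (4/11)(6/11)(4/11)(1/11)(4/11) = 0.0023843.
Weighting by the prior gives 1/2 · 0.0038808 = 0.0019404, 1/2 · 0.0023843 = 0.0011922; with total 0.0031325.
By Bayes' rule, P(bowl A | data) = (0.0019404) / (0.0031325) = 0.61943.

0.619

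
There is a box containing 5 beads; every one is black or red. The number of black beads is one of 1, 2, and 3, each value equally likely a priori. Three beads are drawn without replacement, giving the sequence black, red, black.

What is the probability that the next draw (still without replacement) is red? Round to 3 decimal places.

The likelihood of the observed sequence under each hypothesis: P(data | r = 1) = (1/5)(4/4)(0/3) = 0; P(data | r = 2) = (2/5)(3/4)(1/3) = 1/10; P(data | r = 3) = (3/5)(2/4)(2/3) = 1/5.
Weighting by the prior gives 1/3 · 0 = 0, 1/3 · 1/10 = 1/30, 1/3 · 1/5 = 1/15; with total 1/10.
Normalising, the posterior is P(r = 1 | data) = 0, P(r = 2 | data) = 1/3, P(r = 3 | data) = 2/3.
So P(red next | data) = Σ P(red next | H) P(H | data) = (1)(1/3) + (1/2)(2/3) = 2/3.

0.667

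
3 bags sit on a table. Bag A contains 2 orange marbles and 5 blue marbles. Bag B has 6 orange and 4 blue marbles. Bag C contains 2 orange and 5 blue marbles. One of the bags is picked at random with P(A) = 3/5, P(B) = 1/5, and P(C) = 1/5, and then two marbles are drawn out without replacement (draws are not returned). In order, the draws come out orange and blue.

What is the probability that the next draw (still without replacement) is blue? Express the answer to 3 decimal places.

For each hypothesis, P(data | H) works out to: P(data | bag A) = (2/7)(5/6) = 5/21; P(data | bag B) = (6/10)(4/9) = 4/15; P(data | bag C) = (2/7)(5/6) = 5/21.
Multiplying each by its prior: 3/5 · 5/21 = 1/7, 1/5 · 4/15 = 4/75, 1/5 · 5/21 = 1/21; summing to 128/525.
The posterior is then P(bag A | data) = 75/128, P(bag B | data) = 7/32, P(bag C | data) = 25/128.
So P(blue next | data) = Σ P(blue next | H) P(H | data) = (4/5)(75/128) + (3/8)(7/32) + (4/5)(25/128) = 181/256.

0.707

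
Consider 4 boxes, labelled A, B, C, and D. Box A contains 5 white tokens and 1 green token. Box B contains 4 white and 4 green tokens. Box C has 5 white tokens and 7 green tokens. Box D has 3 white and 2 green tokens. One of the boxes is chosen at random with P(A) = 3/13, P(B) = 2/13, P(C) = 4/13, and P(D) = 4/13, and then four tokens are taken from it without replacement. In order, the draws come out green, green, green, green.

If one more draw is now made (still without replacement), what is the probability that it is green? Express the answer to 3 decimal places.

Compute the likelihood of the observed sequence for each case: P(data | box A) = (1/6)(0/5) = 0; P(data | box B) = (4/8)(3/7)(2/6)(1/5) = 0.014286; P(data | box C) = (7/12)(6/11)(5/10)(4/9) = 0.070707; P(data | box D) = (2/5)(1/4)(0/3) = 0.
Multiplying each by its prior: 3/13 · 0 = 0, 2/13 · 0.014286 = 0.0021978, 4/13 · 0.070707 = 0.021756, 4/13 · 0 = 0; these sum to 0.023954.
Normalising, the posterior is P(box A | data) = 0, P(box B | data) = 0.091752, P(box C | data) = 0.90825, P(box D | data) = 0.
Averaging over the posterior, P(green next | data) = (0)(0.091752) + (3/8)(0.90825) = 0.34059.

0.341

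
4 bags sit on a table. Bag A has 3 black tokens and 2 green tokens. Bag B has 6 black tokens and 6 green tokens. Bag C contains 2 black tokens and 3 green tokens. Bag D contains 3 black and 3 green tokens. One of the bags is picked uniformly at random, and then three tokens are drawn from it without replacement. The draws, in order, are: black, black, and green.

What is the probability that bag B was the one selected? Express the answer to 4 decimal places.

For each hypothesis, P(data | H) works out to: P(data | bag A) = (3/5)(2/4)(2/3) = 1/5; P(data | bag B) = (6/12)(5/11)(6/10) = 3/22; P(data | bag C) = (2/5)(1/4)(3/3) = 1/10; P(data | bag D) = (3/6)(2/5)(3/4) = 3/20.
The prior-weighted likelihoods are 1/4 · 1/5 = 1/20, 1/4 · 3/22 = 3/88, 1/4 · 1/10 = 1/40, 1/4 · 3/20 = 3/80; summing to 129/880.
Hence P(bag B | data) = (3/88) / (129/880) = 10/43.

0.2326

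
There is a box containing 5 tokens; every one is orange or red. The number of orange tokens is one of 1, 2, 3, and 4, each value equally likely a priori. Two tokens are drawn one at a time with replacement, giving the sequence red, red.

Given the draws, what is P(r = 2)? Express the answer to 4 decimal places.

For each hypothesis, P(data | H) works out to: P(data | r = 1) = (4/5)(4/5) = 16/25; P(data | r = 2) = (3/5)(3/5) = 9/25; P(data | r = 3) = (2/5)(2/5) = 4/25; P(data | r = 4) = (1/5)(1/5) = 1/25.
Multiplying each by its prior: 1/4 · 16/25 = 4/25, 1/4 · 9/25 = 9/100, 1/4 · 4/25 = 1/25, 1/4 · 1/25 = 1/100; with total 3/10.
Therefore the posterior P(r = 2 | data) = (9/100) / (3/10) = 3/10.

0.3000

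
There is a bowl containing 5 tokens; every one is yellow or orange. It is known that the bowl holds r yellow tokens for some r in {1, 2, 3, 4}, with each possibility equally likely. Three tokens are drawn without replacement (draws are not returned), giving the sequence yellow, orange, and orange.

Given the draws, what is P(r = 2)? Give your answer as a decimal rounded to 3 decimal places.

Compute the likelihood of the observed sequence for each case: P(data | r = 1) = (1/5)(4/4)(3/3) = 1/5; P(data | r = 2) = (2/5)(3/4)(2/3) = 1/5; P(data | r = 3) = (3/5)(2/4)(1/3) = 1/10; P(data | r = 4) = (4/5)(1/4)(0/3) = 0.
Weighting by the prior gives 1/4 · 1/5 = 1/20, 1/4 · 1/5 = 1/20, 1/4 · 1/10 = 1/40, 1/4 · 0 = 0; these sum to 1/8.
So P(r = 2 | data) = (1/20) / (1/8) = 2/5.

0.400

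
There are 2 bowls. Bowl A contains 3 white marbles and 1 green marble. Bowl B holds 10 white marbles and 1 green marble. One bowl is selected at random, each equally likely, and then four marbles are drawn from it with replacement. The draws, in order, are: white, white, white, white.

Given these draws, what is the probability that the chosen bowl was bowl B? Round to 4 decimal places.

0.6834

The likelihood of the observed sequence under each hypothesis: P(data | bowl A) = (3/4)(3/4)(3/4)(3/4) = 0.31641; P(data | bowl B) = (10/11)(10/11)(10/11)(10/11) = 0.68301.
Weighting by the prior gives 1/2 · 0.31641 = 0.1582, 1/2 · 0.68301 = 0.34151; these sum to 0.49971.
Hence P(bowl B | data) = (0.34151) / (0.49971) = 0.68341.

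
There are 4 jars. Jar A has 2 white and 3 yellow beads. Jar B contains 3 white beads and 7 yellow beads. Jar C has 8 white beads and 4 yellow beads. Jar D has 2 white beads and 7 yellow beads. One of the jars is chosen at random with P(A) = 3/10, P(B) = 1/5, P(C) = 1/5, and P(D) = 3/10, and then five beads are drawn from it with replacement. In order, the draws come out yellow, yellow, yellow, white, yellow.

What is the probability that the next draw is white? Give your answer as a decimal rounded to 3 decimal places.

For each hypothesis, P(data | H) works out to: P(data | jar A) = (3/5)(3/5)(3/5)(2/5)(3/5) = 0.05184; P(data | jar B) = (7/10)(7/10)(7/10)(3/10)(7/10) = 0.07203; P(data | jar C) = (4/12)(4/12)(4/12)(8/12)(4/12) = 0.0082305; P(data | jar D) = (7/9)(7/9)(7/9)(2/9)(7/9) = 0.081322.
Weighting by the prior gives 3/10 · 0.05184 = 0.015552, 1/5 · 0.07203 = 0.014406, 1/5 · 0.0082305 = 0.0016461, 3/10 · 0.081322 = 0.024397; summing to 0.056001.
Dividing through by the total gives posterior P(jar A | data) = 0.27771, P(jar B | data) = 0.25725, P(jar C | data) = 0.029394, P(jar D | data) = 0.43565.
The predictive probability is P(white next | data) = (2/5)(0.27771) + (3/10)(0.25725) + (2/3)(0.029394) + (2/9)(0.43565) = 0.30467.

0.305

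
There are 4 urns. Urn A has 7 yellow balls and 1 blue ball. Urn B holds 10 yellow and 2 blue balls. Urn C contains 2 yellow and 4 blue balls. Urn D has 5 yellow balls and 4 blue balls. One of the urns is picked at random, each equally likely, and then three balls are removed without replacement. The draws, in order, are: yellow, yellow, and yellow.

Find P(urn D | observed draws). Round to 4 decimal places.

The likelihood of the observed sequence under each hypothesis: P(data | urn A) = (7/8)(6/7)(5/6) = 0.625; P(data | urn B) = (10/12)(9/11)(8/10) = 0.54545; P(data | urn C) = (2/6)(1/5)(0/4) = 0; P(data | urn D) = (5/9)(4/8)(3/7) = 0.11905.
Multiplying each by its prior: 1/4 · 0.625 = 0.15625, 1/4 · 0.54545 = 0.13636, 1/4 · 0 = 0, 1/4 · 0.11905 = 0.029762; these sum to 0.32238.
By Bayes' rule, P(urn D | data) = (0.029762) / (0.32238) = 0.092321.

0.0923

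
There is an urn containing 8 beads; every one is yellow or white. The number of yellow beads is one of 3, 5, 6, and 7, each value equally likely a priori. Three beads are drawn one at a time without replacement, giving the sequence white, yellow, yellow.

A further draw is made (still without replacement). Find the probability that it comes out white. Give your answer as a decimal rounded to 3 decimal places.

Under each hypothesis, the probability of the observed sequence is: P(data | r = 3) = (5/8)(3/7)(2/6) = 5/56; P(data | r = 5) = (3/8)(5/7)(4/6) = 5/28; P(data | r = 6) = (2/8)(6/7)(5/6) = 5/28; P(data | r = 7) = (1/8)(7/7)(6/6) = 1/8.
The prior-weighted likelihoods are 1/4 · 5/56 = 5/224, 1/4 · 5/28 = 5/112, 1/4 · 5/28 = 5/112, 1/4 · 1/8 = 1/32; summing to 1/7.
Normalising, the posterior is P(r = 3 | data) = 5/32, P(r = 5 | data) = 5/16, P(r = 6 | data) = 5/16, P(r = 7 | data) = 7/32.
So P(white next | data) = Σ P(white next | H) P(H | data) = (4/5)(5/32) + (2/5)(5/16) + (1/5)(5/16) + (0)(7/32) = 5/16.

0.313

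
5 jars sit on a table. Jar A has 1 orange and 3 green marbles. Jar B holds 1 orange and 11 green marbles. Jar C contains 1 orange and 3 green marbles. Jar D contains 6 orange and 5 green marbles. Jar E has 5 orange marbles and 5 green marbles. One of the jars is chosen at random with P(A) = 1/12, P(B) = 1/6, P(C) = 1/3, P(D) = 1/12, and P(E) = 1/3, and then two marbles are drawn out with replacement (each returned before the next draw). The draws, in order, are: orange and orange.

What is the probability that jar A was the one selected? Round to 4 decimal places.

0.0385

The likelihood of the observed sequence under each hypothesis: P(data | jar A) = (1/4)(1/4) = 0.0625; P(data | jar B) = (1/12)(1/12) = 0.0069444; P(data | jar C) = (1/4)(1/4) = 0.0625; P(data | jar D) = (6/11)(6/11) = 0.29752; P(data | jar E) = (5/10)(5/10) = 0.25.
Multiplying each by its prior: 1/12 · 0.0625 = 0.0052083, 1/6 · 0.0069444 = 0.0011574, 1/3 · 0.0625 = 0.020833, 1/12 · 0.29752 = 0.024793, 1/3 · 0.25 = 0.083333; these sum to 0.13533.
Hence P(jar A | data) = (0.0052083) / (0.13533) = 0.038487.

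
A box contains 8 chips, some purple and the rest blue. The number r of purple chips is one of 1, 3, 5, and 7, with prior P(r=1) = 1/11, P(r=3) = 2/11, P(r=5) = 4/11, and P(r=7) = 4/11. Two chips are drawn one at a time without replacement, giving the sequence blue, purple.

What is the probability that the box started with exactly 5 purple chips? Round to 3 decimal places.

0.480

Compute the likelihood of the observed sequence for each case: P(data | r = 1) = (7/8)(1/7) = 1/8; P(data | r = 3) = (5/8)(3/7) = 15/56; P(data | r = 5) = (3/8)(5/7) = 15/56; P(data | r = 7) = (1/8)(7/7) = 1/8.
Multiplying each by its prior: 1/11 · 1/8 = 1/88, 2/11 · 15/56 = 15/308, 4/11 · 15/56 = 15/154, 4/11 · 1/8 = 1/22; summing to 125/616.
By Bayes' rule, P(r = 5 | data) = (15/154) / (125/616) = 12/25.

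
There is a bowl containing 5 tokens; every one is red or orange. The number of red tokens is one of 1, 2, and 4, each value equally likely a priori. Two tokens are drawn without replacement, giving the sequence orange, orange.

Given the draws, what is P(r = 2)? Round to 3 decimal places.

For each hypothesis, P(data | H) works out to: P(data | r = 1) = (4/5)(3/4) = 3/5; P(data | r = 2) = (3/5)(2/4) = 3/10; P(data | r = 4) = (1/5)(0/4) = 0.
Multiplying each by its prior: 1/3 · 3/5 = 1/5, 1/3 · 3/10 = 1/10, 1/3 · 0 = 0; with total 3/10.
So P(r = 2 | data) = (1/10) / (3/10) = 1/3.

0.333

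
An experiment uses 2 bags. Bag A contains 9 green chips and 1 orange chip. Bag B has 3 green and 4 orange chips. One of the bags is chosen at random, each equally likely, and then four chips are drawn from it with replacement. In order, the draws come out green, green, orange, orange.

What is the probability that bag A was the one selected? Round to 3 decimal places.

The likelihood of the observed sequence under each hypothesis: P(data | bag A) = (9/10)(9/10)(1/10)(1/10) = 0.0081; P(data | bag B) = (3/7)(3/7)(4/7)(4/7) = 0.059975.
The prior-weighted likelihoods are 1/2 · 0.0081 = 0.00405, 1/2 · 0.059975 = 0.029988; summing to 0.034038.
Therefore the posterior P(bag A | data) = (0.00405) / (0.034038) = 0.11899.

0.119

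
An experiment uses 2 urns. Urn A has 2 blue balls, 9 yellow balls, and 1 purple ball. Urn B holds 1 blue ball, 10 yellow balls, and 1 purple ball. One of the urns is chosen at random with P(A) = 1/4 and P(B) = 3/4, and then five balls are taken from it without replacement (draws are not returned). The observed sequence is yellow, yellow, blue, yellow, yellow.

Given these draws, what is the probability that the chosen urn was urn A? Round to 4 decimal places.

0.2857

For each hypothesis, P(data | H) works out to: P(data | urn A) = (9/12)(8/11)(2/10)(7/9)(6/8) = 7/110; P(data | urn B) = (10/12)(9/11)(1/10)(8/9)(7/8) = 7/132.
The prior-weighted likelihoods are 1/4 · 7/110 = 7/440, 3/4 · 7/132 = 7/176; with total 49/880.
By Bayes' rule, P(urn A | data) = (7/440) / (49/880) = 2/7.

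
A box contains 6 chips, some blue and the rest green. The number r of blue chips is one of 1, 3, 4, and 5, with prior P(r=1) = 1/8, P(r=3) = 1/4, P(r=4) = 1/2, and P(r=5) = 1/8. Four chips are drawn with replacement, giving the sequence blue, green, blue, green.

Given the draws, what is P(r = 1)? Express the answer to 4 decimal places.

0.0534

Under each hypothesis, the probability of the observed sequence is: P(data | r = 1) = (1/6)(5/6)(1/6)(5/6) = 0.01929; P(data | r = 3) = (3/6)(3/6)(3/6)(3/6) = 0.0625; P(data | r = 4) = (4/6)(2/6)(4/6)(2/6) = 0.049383; P(data | r = 5) = (5/6)(1/6)(5/6)(1/6) = 0.01929.
Multiplying each by its prior: 1/8 · 0.01929 = 0.0024113, 1/4 · 0.0625 = 0.015625, 1/2 · 0.049383 = 0.024691, 1/8 · 0.01929 = 0.0024113; summing to 0.045139.
By Bayes' rule, P(r = 1 | data) = (0.0024113) / (0.045139) = 0.053419.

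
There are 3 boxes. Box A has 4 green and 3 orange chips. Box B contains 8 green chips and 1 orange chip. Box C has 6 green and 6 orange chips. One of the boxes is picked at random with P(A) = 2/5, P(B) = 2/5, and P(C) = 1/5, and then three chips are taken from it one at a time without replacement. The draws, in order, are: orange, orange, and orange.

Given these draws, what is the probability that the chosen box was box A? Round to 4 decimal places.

For each hypothesis, P(data | H) works out to: P(data | box A) = (3/7)(2/6)(1/5) = 0.028571; P(data | box B) = (1/9)(0/8) = 0; P(data | box C) = (6/12)(5/11)(4/10) = 0.090909.
Weighting by the prior gives 2/5 · 0.028571 = 0.011429, 2/5 · 0 = 0, 1/5 · 0.090909 = 0.018182; with total 0.02961.
So P(box A | data) = (0.011429) / (0.02961) = 0.38596.

0.3860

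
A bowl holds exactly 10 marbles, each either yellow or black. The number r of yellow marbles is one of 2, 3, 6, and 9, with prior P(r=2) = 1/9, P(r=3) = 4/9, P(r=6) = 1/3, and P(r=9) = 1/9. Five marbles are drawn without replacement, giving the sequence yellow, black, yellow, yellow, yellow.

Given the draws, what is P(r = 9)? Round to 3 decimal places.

For each hypothesis, P(data | H) works out to: P(data | r = 2) = (2/10)(8/9)(1/8)(0/7) = 0; P(data | r = 3) = (3/10)(7/9)(2/8)(1/7)(0/6) = 0; P(data | r = 6) = (6/10)(4/9)(5/8)(4/7)(3/6) = 1/21; P(data | r = 9) = (9/10)(1/9)(8/8)(7/7)(6/6) = 1/10.
Weighting by the prior gives 1/9 · 0 = 0, 4/9 · 0 = 0, 1/3 · 1/21 = 1/63, 1/9 · 1/10 = 1/90; these sum to 17/630.
By Bayes' rule, P(r = 9 | data) = (1/90) / (17/630) = 7/17.

0.412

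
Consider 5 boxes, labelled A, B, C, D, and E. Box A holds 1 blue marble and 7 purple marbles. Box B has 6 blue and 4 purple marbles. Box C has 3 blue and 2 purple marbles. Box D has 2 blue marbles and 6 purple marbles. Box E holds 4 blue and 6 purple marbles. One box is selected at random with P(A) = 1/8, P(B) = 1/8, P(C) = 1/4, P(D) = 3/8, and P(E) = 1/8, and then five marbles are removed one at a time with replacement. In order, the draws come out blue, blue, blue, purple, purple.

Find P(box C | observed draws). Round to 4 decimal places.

0.4471

Compute the likelihood of the observed sequence for each case: P(data | box A) = (1/8)(1/8)(1/8)(7/8)(7/8) = 0.0014954; P(data | box B) = (6/10)(6/10)(6/10)(4/10)(4/10) = 0.03456; P(data | box C) = (3/5)(3/5)(3/5)(2/5)(2/5) = 0.03456; P(data | box D) = (2/8)(2/8)(2/8)(6/8)(6/8) = 0.0087891; P(data | box E) = (4/10)(4/10)(4/10)(6/10)(6/10) = 0.02304.
The prior-weighted likelihoods are 1/8 · 0.0014954 = 0.00018692, 1/8 · 0.03456 = 0.00432, 1/4 · 0.03456 = 0.00864, 3/8 · 0.0087891 = 0.0032959, 1/8 · 0.02304 = 0.00288; with total 0.019323.
Therefore the posterior P(box C | data) = (0.00864) / (0.019323) = 0.44714.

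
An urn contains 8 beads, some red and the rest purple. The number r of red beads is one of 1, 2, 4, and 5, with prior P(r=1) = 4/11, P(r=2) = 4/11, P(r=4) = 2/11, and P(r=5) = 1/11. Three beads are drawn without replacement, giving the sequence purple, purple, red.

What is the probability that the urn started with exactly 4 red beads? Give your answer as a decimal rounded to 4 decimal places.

0.1798

Under each hypothesis, the probability of the observed sequence is: P(data | r = 1) = (7/8)(6/7)(1/6) = 1/8; P(data | r = 2) = (6/8)(5/7)(2/6) = 5/28; P(data | r = 4) = (4/8)(3/7)(4/6) = 1/7; P(data | r = 5) = (3/8)(2/7)(5/6) = 5/56.
Multiplying each by its prior: 4/11 · 1/8 = 1/22, 4/11 · 5/28 = 5/77, 2/11 · 1/7 = 2/77, 1/11 · 5/56 = 5/616; summing to 89/616.
By Bayes' rule, P(r = 4 | data) = (2/77) / (89/616) = 16/89.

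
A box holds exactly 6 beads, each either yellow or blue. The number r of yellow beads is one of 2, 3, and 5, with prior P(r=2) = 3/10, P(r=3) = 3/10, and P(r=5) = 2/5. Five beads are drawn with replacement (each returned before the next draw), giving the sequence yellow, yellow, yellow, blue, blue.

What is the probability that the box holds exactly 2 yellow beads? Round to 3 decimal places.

The likelihood of the observed sequence under each hypothesis: P(data | r = 2) = (2/6)(2/6)(2/6)(4/6)(4/6) = 0.016461; P(data | r = 3) = (3/6)(3/6)(3/6)(3/6)(3/6) = 0.03125; P(data | r = 5) = (5/6)(5/6)(5/6)(1/6)(1/6) = 0.016075.
The prior-weighted likelihoods are 3/10 · 0.016461 = 0.0049383, 3/10 · 0.03125 = 0.009375, 2/5 · 0.016075 = 0.00643; these sum to 0.020743.
Therefore the posterior P(r = 2 | data) = (0.0049383) / (0.020743) = 0.23807.

0.238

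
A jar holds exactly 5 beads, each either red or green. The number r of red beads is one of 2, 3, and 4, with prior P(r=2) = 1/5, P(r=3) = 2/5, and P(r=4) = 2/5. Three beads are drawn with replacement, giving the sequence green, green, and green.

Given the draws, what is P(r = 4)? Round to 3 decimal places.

For each hypothesis, P(data | H) works out to: P(data | r = 2) = (3/5)(3/5)(3/5) = 27/125; P(data | r = 3) = (2/5)(2/5)(2/5) = 8/125; P(data | r = 4) = (1/5)(1/5)(1/5) = 1/125.
The prior-weighted likelihoods are 1/5 · 27/125 = 27/625, 2/5 · 8/125 = 16/625, 2/5 · 1/125 = 2/625; these sum to 9/125.
Therefore the posterior P(r = 4 | data) = (2/625) / (9/125) = 2/45.

0.044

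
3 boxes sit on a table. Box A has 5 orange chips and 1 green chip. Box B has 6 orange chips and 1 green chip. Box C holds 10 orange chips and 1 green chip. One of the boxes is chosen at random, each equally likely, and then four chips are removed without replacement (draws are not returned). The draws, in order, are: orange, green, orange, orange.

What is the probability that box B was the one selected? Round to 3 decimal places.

Compute the likelihood of the observed sequence for each case: P(data | box A) = (5/6)(1/5)(4/4)(3/3) = 0.16667; P(data | box B) = (6/7)(1/6)(5/5)(4/4) = 0.14286; P(data | box C) = (10/11)(1/10)(9/9)(8/8) = 0.090909.
Multiplying each by its prior: 1/3 · 0.16667 = 0.055556, 1/3 · 0.14286 = 0.047619, 1/3 · 0.090909 = 0.030303; summing to 0.13348.
Hence P(box B | data) = (0.047619) / (0.13348) = 0.35676.

0.357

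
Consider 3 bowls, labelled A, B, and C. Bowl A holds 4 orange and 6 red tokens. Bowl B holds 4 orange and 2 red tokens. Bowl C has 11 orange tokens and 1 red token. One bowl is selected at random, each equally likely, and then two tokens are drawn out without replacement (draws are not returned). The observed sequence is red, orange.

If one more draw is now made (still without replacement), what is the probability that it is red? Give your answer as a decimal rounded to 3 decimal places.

Under each hypothesis, the probability of the observed sequence is: P(data | bowl A) = (6/10)(4/9) = 4/15; P(data | bowl B) = (2/6)(4/5) = 4/15; P(data | bowl C) = (1/12)(11/11) = 1/12.
The prior-weighted likelihoods are 1/3 · 4/15 = 4/45, 1/3 · 4/15 = 4/45, 1/3 · 1/12 = 1/36; with total 37/180.
Dividing through by the total gives posterior P(bowl A | data) = 16/37, P(bowl B | data) = 16/37, P(bowl C | data) = 5/37.
The predictive probability is P(red next | data) = (5/8)(16/37) + (1/4)(16/37) + (0)(5/37) = 14/37.

0.378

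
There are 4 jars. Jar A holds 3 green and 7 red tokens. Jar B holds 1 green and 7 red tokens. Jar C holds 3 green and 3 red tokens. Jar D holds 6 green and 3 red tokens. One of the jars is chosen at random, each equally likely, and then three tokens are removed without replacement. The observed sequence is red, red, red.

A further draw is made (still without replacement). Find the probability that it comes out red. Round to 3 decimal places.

0.681

The likelihood of the observed sequence under each hypothesis: P(data | jar A) = (7/10)(6/9)(5/8) = 7/24; P(data | jar B) = (7/8)(6/7)(5/6) = 5/8; P(data | jar C) = (3/6)(2/5)(1/4) = 1/20; P(data | jar D) = (3/9)(2/8)(1/7) = 1/84.
Multiplying each by its prior: 1/4 · 7/24 = 7/96, 1/4 · 5/8 = 5/32, 1/4 · 1/20 = 1/80, 1/4 · 1/84 = 1/336; with total 137/560.
The posterior is then P(jar A | data) = 245/822, P(jar B | data) = 175/274, P(jar C | data) = 7/137, P(jar D | data) = 5/411.
The predictive probability is P(red next | data) = (4/7)(245/822) + (4/5)(175/274) + (0)(7/137) + (0)(5/411) = 280/411.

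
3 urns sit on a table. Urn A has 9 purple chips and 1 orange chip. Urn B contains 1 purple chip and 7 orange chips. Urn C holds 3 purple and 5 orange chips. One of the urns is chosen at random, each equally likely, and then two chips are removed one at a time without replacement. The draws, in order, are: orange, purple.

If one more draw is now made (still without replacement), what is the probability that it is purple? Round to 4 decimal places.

Compute the likelihood of the observed sequence for each case: P(data | urn A) = (1/10)(9/9) = 1/10; P(data | urn B) = (7/8)(1/7) = 1/8; P(data | urn C) = (5/8)(3/7) = 15/56.
Multiplying each by its prior: 1/3 · 1/10 = 1/30, 1/3 · 1/8 = 1/24, 1/3 · 15/56 = 5/56; summing to 23/140.
Normalising, the posterior is P(urn A | data) = 14/69, P(urn B | data) = 35/138, P(urn C | data) = 25/46.
The predictive probability is P(purple next | data) = (1)(14/69) + (0)(35/138) + (1/3)(25/46) = 53/138.

0.3841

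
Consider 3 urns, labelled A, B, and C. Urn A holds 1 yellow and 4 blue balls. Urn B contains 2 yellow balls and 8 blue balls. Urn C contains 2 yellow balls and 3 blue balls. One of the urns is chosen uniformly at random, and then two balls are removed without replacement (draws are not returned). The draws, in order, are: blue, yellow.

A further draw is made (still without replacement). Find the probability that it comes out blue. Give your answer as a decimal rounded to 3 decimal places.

0.820

For each hypothesis, P(data | H) works out to: P(data | urn A) = (4/5)(1/4) = 1/5; P(data | urn B) = (8/10)(2/9) = 8/45; P(data | urn C) = (3/5)(2/4) = 3/10.
Weighting by the prior gives 1/3 · 1/5 = 1/15, 1/3 · 8/45 = 8/135, 1/3 · 3/10 = 1/10; with total 61/270.
Dividing through by the total gives posterior P(urn A | data) = 18/61, P(urn B | data) = 16/61, P(urn C | data) = 27/61.
So P(blue next | data) = Σ P(blue next | H) P(H | data) = (1)(18/61) + (7/8)(16/61) + (2/3)(27/61) = 50/61.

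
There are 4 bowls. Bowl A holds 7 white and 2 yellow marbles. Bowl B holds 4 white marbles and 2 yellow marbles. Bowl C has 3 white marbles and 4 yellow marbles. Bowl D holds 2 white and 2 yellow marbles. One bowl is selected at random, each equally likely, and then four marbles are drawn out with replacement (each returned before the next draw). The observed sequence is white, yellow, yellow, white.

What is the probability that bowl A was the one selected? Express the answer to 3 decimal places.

The likelihood of the observed sequence under each hypothesis: P(data | bowl A) = (7/9)(2/9)(2/9)(7/9) = 0.029873; P(data | bowl B) = (4/6)(2/6)(2/6)(4/6) = 0.049383; P(data | bowl C) = (3/7)(4/7)(4/7)(3/7) = 0.059975; P(data | bowl D) = (2/4)(2/4)(2/4)(2/4) = 0.0625.
Multiplying each by its prior: 1/4 · 0.029873 = 0.0074684, 1/4 · 0.049383 = 0.012346, 1/4 · 0.059975 = 0.014994, 1/4 · 0.0625 = 0.015625; summing to 0.050433.
So P(bowl A | data) = (0.0074684) / (0.050433) = 0.14809.

0.148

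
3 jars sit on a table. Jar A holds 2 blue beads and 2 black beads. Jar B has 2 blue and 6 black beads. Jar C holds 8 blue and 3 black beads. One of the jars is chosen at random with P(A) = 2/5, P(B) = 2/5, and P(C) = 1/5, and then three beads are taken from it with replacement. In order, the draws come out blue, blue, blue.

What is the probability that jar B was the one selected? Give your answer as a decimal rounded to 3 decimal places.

0.047

For each hypothesis, P(data | H) works out to: P(data | jar A) = (2/4)(2/4)(2/4) = 0.125; P(data | jar B) = (2/8)(2/8)(2/8) = 0.015625; P(data | jar C) = (8/11)(8/11)(8/11) = 0.38467.
Multiplying each by its prior: 2/5 · 0.125 = 0.05, 2/5 · 0.015625 = 0.00625, 1/5 · 0.38467 = 0.076935; with total 0.13318.
By Bayes' rule, P(jar B | data) = (0.00625) / (0.13318) = 0.046927.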